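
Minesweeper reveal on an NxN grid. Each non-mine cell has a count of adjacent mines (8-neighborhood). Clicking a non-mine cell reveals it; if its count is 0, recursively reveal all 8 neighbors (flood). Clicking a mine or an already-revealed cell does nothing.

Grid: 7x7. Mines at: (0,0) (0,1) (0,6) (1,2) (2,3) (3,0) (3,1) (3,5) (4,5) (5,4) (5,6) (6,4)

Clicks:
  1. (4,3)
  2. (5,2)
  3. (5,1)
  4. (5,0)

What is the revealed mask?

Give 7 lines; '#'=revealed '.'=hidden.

Click 1 (4,3) count=1: revealed 1 new [(4,3)] -> total=1
Click 2 (5,2) count=0: revealed 11 new [(4,0) (4,1) (4,2) (5,0) (5,1) (5,2) (5,3) (6,0) (6,1) (6,2) (6,3)] -> total=12
Click 3 (5,1) count=0: revealed 0 new [(none)] -> total=12
Click 4 (5,0) count=0: revealed 0 new [(none)] -> total=12

Answer: .......
.......
.......
.......
####...
####...
####...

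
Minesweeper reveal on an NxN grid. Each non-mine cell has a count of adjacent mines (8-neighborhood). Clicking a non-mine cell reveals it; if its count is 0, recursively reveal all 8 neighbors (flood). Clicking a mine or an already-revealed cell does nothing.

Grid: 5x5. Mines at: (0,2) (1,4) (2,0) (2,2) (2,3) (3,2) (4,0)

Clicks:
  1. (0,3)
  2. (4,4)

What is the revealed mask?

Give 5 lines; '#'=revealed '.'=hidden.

Click 1 (0,3) count=2: revealed 1 new [(0,3)] -> total=1
Click 2 (4,4) count=0: revealed 4 new [(3,3) (3,4) (4,3) (4,4)] -> total=5

Answer: ...#.
.....
.....
...##
...##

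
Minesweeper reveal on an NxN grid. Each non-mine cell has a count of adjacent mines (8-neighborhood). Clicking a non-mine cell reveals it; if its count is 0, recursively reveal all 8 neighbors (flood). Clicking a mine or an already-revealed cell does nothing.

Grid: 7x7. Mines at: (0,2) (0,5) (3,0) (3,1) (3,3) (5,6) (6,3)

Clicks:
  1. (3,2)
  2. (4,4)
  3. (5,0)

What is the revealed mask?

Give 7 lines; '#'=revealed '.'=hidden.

Click 1 (3,2) count=2: revealed 1 new [(3,2)] -> total=1
Click 2 (4,4) count=1: revealed 1 new [(4,4)] -> total=2
Click 3 (5,0) count=0: revealed 9 new [(4,0) (4,1) (4,2) (5,0) (5,1) (5,2) (6,0) (6,1) (6,2)] -> total=11

Answer: .......
.......
.......
..#....
###.#..
###....
###....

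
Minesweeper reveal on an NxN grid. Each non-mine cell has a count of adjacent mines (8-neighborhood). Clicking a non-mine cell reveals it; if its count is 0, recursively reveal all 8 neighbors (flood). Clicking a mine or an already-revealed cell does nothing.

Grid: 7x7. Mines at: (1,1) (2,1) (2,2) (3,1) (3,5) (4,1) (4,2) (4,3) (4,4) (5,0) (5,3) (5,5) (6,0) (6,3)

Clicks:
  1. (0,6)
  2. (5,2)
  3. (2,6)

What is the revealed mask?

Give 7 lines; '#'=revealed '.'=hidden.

Click 1 (0,6) count=0: revealed 14 new [(0,2) (0,3) (0,4) (0,5) (0,6) (1,2) (1,3) (1,4) (1,5) (1,6) (2,3) (2,4) (2,5) (2,6)] -> total=14
Click 2 (5,2) count=5: revealed 1 new [(5,2)] -> total=15
Click 3 (2,6) count=1: revealed 0 new [(none)] -> total=15

Answer: ..#####
..#####
...####
.......
.......
..#....
.......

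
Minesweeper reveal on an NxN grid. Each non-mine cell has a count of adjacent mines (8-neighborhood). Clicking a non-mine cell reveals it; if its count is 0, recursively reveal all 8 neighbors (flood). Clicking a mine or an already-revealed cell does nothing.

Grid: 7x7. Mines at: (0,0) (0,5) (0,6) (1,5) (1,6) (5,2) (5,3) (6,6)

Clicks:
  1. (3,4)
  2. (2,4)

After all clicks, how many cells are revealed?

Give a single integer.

Click 1 (3,4) count=0: revealed 37 new [(0,1) (0,2) (0,3) (0,4) (1,0) (1,1) (1,2) (1,3) (1,4) (2,0) (2,1) (2,2) (2,3) (2,4) (2,5) (2,6) (3,0) (3,1) (3,2) (3,3) (3,4) (3,5) (3,6) (4,0) (4,1) (4,2) (4,3) (4,4) (4,5) (4,6) (5,0) (5,1) (5,4) (5,5) (5,6) (6,0) (6,1)] -> total=37
Click 2 (2,4) count=1: revealed 0 new [(none)] -> total=37

Answer: 37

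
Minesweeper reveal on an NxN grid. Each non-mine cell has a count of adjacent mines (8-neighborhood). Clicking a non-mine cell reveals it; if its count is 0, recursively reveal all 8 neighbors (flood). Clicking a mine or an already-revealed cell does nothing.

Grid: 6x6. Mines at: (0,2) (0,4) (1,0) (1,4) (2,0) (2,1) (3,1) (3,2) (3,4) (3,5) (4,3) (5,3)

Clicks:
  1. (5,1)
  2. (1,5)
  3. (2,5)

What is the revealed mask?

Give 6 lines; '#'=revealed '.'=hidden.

Click 1 (5,1) count=0: revealed 6 new [(4,0) (4,1) (4,2) (5,0) (5,1) (5,2)] -> total=6
Click 2 (1,5) count=2: revealed 1 new [(1,5)] -> total=7
Click 3 (2,5) count=3: revealed 1 new [(2,5)] -> total=8

Answer: ......
.....#
.....#
......
###...
###...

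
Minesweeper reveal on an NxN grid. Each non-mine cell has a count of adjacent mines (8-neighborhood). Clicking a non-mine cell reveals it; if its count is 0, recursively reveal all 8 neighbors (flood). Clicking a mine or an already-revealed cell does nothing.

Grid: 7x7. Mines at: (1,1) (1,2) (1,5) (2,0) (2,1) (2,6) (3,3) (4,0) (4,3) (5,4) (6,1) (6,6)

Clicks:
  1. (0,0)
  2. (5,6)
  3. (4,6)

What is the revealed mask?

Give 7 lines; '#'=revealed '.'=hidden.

Click 1 (0,0) count=1: revealed 1 new [(0,0)] -> total=1
Click 2 (5,6) count=1: revealed 1 new [(5,6)] -> total=2
Click 3 (4,6) count=0: revealed 5 new [(3,5) (3,6) (4,5) (4,6) (5,5)] -> total=7

Answer: #......
.......
.......
.....##
.....##
.....##
.......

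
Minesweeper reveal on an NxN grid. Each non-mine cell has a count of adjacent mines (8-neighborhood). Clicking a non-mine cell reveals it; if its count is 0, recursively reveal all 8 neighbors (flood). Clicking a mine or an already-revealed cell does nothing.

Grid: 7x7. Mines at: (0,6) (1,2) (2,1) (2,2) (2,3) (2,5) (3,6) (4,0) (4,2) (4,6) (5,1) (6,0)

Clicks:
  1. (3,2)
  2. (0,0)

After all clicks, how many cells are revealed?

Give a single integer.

Click 1 (3,2) count=4: revealed 1 new [(3,2)] -> total=1
Click 2 (0,0) count=0: revealed 4 new [(0,0) (0,1) (1,0) (1,1)] -> total=5

Answer: 5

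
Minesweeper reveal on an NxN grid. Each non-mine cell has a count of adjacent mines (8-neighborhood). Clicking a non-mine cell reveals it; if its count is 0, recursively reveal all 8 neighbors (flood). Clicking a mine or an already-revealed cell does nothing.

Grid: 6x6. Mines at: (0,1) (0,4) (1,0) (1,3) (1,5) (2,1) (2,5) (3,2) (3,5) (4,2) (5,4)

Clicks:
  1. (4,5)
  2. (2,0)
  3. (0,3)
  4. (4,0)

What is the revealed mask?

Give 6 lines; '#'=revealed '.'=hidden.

Click 1 (4,5) count=2: revealed 1 new [(4,5)] -> total=1
Click 2 (2,0) count=2: revealed 1 new [(2,0)] -> total=2
Click 3 (0,3) count=2: revealed 1 new [(0,3)] -> total=3
Click 4 (4,0) count=0: revealed 6 new [(3,0) (3,1) (4,0) (4,1) (5,0) (5,1)] -> total=9

Answer: ...#..
......
#.....
##....
##...#
##....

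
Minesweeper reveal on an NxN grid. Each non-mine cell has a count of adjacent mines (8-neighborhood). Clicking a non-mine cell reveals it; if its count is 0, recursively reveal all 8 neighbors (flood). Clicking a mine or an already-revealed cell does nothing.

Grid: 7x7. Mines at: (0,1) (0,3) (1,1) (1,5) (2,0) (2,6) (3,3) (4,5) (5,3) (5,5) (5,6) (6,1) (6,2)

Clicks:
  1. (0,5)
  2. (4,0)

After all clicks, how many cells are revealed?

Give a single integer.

Answer: 10

Derivation:
Click 1 (0,5) count=1: revealed 1 new [(0,5)] -> total=1
Click 2 (4,0) count=0: revealed 9 new [(3,0) (3,1) (3,2) (4,0) (4,1) (4,2) (5,0) (5,1) (5,2)] -> total=10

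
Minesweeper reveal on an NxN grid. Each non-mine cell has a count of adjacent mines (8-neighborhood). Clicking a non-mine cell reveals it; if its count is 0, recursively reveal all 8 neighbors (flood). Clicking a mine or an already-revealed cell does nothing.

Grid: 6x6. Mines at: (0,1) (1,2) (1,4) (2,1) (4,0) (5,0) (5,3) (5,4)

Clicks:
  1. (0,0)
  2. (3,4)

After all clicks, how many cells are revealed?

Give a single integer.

Answer: 13

Derivation:
Click 1 (0,0) count=1: revealed 1 new [(0,0)] -> total=1
Click 2 (3,4) count=0: revealed 12 new [(2,2) (2,3) (2,4) (2,5) (3,2) (3,3) (3,4) (3,5) (4,2) (4,3) (4,4) (4,5)] -> total=13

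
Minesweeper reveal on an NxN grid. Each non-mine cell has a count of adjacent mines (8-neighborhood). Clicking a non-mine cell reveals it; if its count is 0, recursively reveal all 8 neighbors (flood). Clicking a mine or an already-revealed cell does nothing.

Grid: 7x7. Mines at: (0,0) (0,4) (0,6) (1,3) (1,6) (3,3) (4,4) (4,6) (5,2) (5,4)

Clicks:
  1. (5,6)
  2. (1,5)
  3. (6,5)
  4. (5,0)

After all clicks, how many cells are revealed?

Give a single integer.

Click 1 (5,6) count=1: revealed 1 new [(5,6)] -> total=1
Click 2 (1,5) count=3: revealed 1 new [(1,5)] -> total=2
Click 3 (6,5) count=1: revealed 1 new [(6,5)] -> total=3
Click 4 (5,0) count=0: revealed 16 new [(1,0) (1,1) (1,2) (2,0) (2,1) (2,2) (3,0) (3,1) (3,2) (4,0) (4,1) (4,2) (5,0) (5,1) (6,0) (6,1)] -> total=19

Answer: 19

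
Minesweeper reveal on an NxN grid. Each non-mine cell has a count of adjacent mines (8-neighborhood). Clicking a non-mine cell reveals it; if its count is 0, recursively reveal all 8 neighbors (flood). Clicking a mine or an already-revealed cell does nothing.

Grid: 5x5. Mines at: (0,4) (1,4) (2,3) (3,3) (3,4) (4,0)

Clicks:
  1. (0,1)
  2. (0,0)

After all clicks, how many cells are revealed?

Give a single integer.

Click 1 (0,1) count=0: revealed 14 new [(0,0) (0,1) (0,2) (0,3) (1,0) (1,1) (1,2) (1,3) (2,0) (2,1) (2,2) (3,0) (3,1) (3,2)] -> total=14
Click 2 (0,0) count=0: revealed 0 new [(none)] -> total=14

Answer: 14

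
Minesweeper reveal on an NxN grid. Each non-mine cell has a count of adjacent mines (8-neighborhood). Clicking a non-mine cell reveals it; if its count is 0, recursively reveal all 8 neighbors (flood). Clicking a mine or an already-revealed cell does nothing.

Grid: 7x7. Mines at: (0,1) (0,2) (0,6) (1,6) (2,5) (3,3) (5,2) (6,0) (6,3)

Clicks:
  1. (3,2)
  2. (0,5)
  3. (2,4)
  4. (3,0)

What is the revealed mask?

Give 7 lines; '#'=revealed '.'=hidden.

Click 1 (3,2) count=1: revealed 1 new [(3,2)] -> total=1
Click 2 (0,5) count=2: revealed 1 new [(0,5)] -> total=2
Click 3 (2,4) count=2: revealed 1 new [(2,4)] -> total=3
Click 4 (3,0) count=0: revealed 13 new [(1,0) (1,1) (1,2) (2,0) (2,1) (2,2) (3,0) (3,1) (4,0) (4,1) (4,2) (5,0) (5,1)] -> total=16

Answer: .....#.
###....
###.#..
###....
###....
##.....
.......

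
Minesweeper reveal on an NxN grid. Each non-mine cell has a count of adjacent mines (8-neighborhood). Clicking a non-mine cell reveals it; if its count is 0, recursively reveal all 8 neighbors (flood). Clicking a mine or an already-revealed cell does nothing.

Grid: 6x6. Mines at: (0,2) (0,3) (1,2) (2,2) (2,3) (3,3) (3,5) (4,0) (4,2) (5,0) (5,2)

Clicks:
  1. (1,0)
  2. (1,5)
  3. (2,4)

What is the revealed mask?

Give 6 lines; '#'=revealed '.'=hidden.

Answer: ##..##
##..##
##..##
##....
......
......

Derivation:
Click 1 (1,0) count=0: revealed 8 new [(0,0) (0,1) (1,0) (1,1) (2,0) (2,1) (3,0) (3,1)] -> total=8
Click 2 (1,5) count=0: revealed 6 new [(0,4) (0,5) (1,4) (1,5) (2,4) (2,5)] -> total=14
Click 3 (2,4) count=3: revealed 0 new [(none)] -> total=14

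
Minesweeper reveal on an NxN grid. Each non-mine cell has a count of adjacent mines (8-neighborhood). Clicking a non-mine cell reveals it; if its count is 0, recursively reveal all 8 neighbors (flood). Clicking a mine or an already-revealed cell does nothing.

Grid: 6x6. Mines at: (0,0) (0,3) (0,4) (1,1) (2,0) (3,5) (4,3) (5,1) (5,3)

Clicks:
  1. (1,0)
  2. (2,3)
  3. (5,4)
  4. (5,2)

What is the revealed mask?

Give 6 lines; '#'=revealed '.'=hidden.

Answer: ......
#.###.
..###.
..###.
......
..#.#.

Derivation:
Click 1 (1,0) count=3: revealed 1 new [(1,0)] -> total=1
Click 2 (2,3) count=0: revealed 9 new [(1,2) (1,3) (1,4) (2,2) (2,3) (2,4) (3,2) (3,3) (3,4)] -> total=10
Click 3 (5,4) count=2: revealed 1 new [(5,4)] -> total=11
Click 4 (5,2) count=3: revealed 1 new [(5,2)] -> total=12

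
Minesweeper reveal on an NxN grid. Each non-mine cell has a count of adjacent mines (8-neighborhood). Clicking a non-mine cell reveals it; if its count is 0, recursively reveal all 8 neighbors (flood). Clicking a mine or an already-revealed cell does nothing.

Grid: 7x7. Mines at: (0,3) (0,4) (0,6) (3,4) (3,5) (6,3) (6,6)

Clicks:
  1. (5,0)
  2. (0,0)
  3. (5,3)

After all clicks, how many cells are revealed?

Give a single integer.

Answer: 26

Derivation:
Click 1 (5,0) count=0: revealed 26 new [(0,0) (0,1) (0,2) (1,0) (1,1) (1,2) (1,3) (2,0) (2,1) (2,2) (2,3) (3,0) (3,1) (3,2) (3,3) (4,0) (4,1) (4,2) (4,3) (5,0) (5,1) (5,2) (5,3) (6,0) (6,1) (6,2)] -> total=26
Click 2 (0,0) count=0: revealed 0 new [(none)] -> total=26
Click 3 (5,3) count=1: revealed 0 new [(none)] -> total=26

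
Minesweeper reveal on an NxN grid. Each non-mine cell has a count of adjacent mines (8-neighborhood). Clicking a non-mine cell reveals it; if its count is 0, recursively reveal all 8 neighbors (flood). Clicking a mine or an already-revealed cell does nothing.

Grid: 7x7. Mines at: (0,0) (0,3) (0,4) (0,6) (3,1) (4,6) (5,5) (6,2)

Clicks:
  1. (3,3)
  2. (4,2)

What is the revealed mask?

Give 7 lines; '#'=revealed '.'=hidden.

Answer: .......
..#####
..#####
..#####
..####.
..###..
.......

Derivation:
Click 1 (3,3) count=0: revealed 22 new [(1,2) (1,3) (1,4) (1,5) (1,6) (2,2) (2,3) (2,4) (2,5) (2,6) (3,2) (3,3) (3,4) (3,5) (3,6) (4,2) (4,3) (4,4) (4,5) (5,2) (5,3) (5,4)] -> total=22
Click 2 (4,2) count=1: revealed 0 new [(none)] -> total=22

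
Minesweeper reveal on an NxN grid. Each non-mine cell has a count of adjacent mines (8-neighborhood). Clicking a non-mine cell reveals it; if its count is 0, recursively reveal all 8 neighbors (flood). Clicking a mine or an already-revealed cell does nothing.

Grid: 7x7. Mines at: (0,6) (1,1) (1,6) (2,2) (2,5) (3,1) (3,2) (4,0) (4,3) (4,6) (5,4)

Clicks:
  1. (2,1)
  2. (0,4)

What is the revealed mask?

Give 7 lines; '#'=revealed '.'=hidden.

Click 1 (2,1) count=4: revealed 1 new [(2,1)] -> total=1
Click 2 (0,4) count=0: revealed 8 new [(0,2) (0,3) (0,4) (0,5) (1,2) (1,3) (1,4) (1,5)] -> total=9

Answer: ..####.
..####.
.#.....
.......
.......
.......
.......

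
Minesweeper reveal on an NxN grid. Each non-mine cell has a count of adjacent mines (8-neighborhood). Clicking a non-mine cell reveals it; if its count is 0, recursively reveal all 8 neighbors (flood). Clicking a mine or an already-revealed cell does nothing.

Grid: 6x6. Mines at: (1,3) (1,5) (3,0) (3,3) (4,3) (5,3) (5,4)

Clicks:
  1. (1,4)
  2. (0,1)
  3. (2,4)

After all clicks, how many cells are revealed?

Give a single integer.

Answer: 11

Derivation:
Click 1 (1,4) count=2: revealed 1 new [(1,4)] -> total=1
Click 2 (0,1) count=0: revealed 9 new [(0,0) (0,1) (0,2) (1,0) (1,1) (1,2) (2,0) (2,1) (2,2)] -> total=10
Click 3 (2,4) count=3: revealed 1 new [(2,4)] -> total=11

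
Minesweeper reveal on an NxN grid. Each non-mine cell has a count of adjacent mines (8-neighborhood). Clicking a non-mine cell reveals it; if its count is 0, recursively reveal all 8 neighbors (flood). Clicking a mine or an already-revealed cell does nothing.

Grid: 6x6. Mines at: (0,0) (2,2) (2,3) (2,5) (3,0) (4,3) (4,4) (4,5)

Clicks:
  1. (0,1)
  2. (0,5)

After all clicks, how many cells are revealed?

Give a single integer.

Click 1 (0,1) count=1: revealed 1 new [(0,1)] -> total=1
Click 2 (0,5) count=0: revealed 9 new [(0,2) (0,3) (0,4) (0,5) (1,1) (1,2) (1,3) (1,4) (1,5)] -> total=10

Answer: 10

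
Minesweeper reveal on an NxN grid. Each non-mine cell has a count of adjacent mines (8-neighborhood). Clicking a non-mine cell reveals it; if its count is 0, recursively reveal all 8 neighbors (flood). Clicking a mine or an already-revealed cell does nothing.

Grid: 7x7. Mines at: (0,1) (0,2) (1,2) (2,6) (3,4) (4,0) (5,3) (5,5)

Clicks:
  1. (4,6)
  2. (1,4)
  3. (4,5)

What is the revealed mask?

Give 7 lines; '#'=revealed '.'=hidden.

Click 1 (4,6) count=1: revealed 1 new [(4,6)] -> total=1
Click 2 (1,4) count=0: revealed 11 new [(0,3) (0,4) (0,5) (0,6) (1,3) (1,4) (1,5) (1,6) (2,3) (2,4) (2,5)] -> total=12
Click 3 (4,5) count=2: revealed 1 new [(4,5)] -> total=13

Answer: ...####
...####
...###.
.......
.....##
.......
.......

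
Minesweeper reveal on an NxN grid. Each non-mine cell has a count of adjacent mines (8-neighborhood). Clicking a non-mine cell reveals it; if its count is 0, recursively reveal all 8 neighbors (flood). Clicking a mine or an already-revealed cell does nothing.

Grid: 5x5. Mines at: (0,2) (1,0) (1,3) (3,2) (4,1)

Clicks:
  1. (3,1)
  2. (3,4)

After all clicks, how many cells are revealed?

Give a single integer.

Answer: 7

Derivation:
Click 1 (3,1) count=2: revealed 1 new [(3,1)] -> total=1
Click 2 (3,4) count=0: revealed 6 new [(2,3) (2,4) (3,3) (3,4) (4,3) (4,4)] -> total=7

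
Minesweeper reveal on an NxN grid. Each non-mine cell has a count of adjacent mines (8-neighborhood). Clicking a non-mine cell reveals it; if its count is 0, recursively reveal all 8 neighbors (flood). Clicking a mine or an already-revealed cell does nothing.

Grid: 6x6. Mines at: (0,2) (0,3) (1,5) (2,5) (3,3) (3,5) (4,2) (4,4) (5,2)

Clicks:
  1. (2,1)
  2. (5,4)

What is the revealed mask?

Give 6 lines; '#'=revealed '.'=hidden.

Answer: ##....
###...
###...
###...
##....
##..#.

Derivation:
Click 1 (2,1) count=0: revealed 15 new [(0,0) (0,1) (1,0) (1,1) (1,2) (2,0) (2,1) (2,2) (3,0) (3,1) (3,2) (4,0) (4,1) (5,0) (5,1)] -> total=15
Click 2 (5,4) count=1: revealed 1 new [(5,4)] -> total=16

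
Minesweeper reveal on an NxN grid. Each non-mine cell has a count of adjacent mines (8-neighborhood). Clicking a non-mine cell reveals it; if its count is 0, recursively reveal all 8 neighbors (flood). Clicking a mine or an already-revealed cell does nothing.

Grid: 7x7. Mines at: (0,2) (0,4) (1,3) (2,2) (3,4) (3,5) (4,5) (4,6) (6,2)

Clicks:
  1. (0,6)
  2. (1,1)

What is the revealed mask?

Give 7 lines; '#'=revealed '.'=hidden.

Click 1 (0,6) count=0: revealed 6 new [(0,5) (0,6) (1,5) (1,6) (2,5) (2,6)] -> total=6
Click 2 (1,1) count=2: revealed 1 new [(1,1)] -> total=7

Answer: .....##
.#...##
.....##
.......
.......
.......
.......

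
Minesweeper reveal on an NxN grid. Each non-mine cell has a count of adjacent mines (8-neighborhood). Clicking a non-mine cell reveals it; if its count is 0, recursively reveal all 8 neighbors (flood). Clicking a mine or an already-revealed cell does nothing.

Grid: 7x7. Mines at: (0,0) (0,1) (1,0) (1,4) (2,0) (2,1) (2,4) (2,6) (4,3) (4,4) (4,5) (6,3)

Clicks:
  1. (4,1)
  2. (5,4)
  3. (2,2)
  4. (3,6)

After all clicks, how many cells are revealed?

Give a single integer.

Click 1 (4,1) count=0: revealed 12 new [(3,0) (3,1) (3,2) (4,0) (4,1) (4,2) (5,0) (5,1) (5,2) (6,0) (6,1) (6,2)] -> total=12
Click 2 (5,4) count=4: revealed 1 new [(5,4)] -> total=13
Click 3 (2,2) count=1: revealed 1 new [(2,2)] -> total=14
Click 4 (3,6) count=2: revealed 1 new [(3,6)] -> total=15

Answer: 15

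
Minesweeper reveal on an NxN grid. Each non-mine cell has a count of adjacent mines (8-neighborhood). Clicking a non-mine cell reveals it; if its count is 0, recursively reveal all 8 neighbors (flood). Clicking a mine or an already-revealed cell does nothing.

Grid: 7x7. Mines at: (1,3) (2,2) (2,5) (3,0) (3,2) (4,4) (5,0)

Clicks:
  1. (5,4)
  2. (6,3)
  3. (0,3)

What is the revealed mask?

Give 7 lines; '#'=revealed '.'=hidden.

Click 1 (5,4) count=1: revealed 1 new [(5,4)] -> total=1
Click 2 (6,3) count=0: revealed 18 new [(3,5) (3,6) (4,1) (4,2) (4,3) (4,5) (4,6) (5,1) (5,2) (5,3) (5,5) (5,6) (6,1) (6,2) (6,3) (6,4) (6,5) (6,6)] -> total=19
Click 3 (0,3) count=1: revealed 1 new [(0,3)] -> total=20

Answer: ...#...
.......
.......
.....##
.###.##
.######
.######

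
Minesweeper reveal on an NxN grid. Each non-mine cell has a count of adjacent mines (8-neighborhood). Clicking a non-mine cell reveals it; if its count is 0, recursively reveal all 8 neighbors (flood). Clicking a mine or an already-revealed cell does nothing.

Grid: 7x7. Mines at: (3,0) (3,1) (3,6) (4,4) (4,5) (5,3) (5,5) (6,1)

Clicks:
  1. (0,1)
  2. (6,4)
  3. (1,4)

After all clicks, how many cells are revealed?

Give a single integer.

Click 1 (0,1) count=0: revealed 25 new [(0,0) (0,1) (0,2) (0,3) (0,4) (0,5) (0,6) (1,0) (1,1) (1,2) (1,3) (1,4) (1,5) (1,6) (2,0) (2,1) (2,2) (2,3) (2,4) (2,5) (2,6) (3,2) (3,3) (3,4) (3,5)] -> total=25
Click 2 (6,4) count=2: revealed 1 new [(6,4)] -> total=26
Click 3 (1,4) count=0: revealed 0 new [(none)] -> total=26

Answer: 26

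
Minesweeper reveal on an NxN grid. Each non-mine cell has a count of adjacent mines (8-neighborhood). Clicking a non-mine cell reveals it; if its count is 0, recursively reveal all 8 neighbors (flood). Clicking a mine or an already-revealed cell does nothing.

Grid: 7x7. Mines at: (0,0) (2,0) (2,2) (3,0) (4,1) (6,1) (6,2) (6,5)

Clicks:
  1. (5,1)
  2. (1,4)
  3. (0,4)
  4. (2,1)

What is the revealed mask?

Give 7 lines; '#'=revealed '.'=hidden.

Click 1 (5,1) count=3: revealed 1 new [(5,1)] -> total=1
Click 2 (1,4) count=0: revealed 31 new [(0,1) (0,2) (0,3) (0,4) (0,5) (0,6) (1,1) (1,2) (1,3) (1,4) (1,5) (1,6) (2,3) (2,4) (2,5) (2,6) (3,2) (3,3) (3,4) (3,5) (3,6) (4,2) (4,3) (4,4) (4,5) (4,6) (5,2) (5,3) (5,4) (5,5) (5,6)] -> total=32
Click 3 (0,4) count=0: revealed 0 new [(none)] -> total=32
Click 4 (2,1) count=3: revealed 1 new [(2,1)] -> total=33

Answer: .######
.######
.#.####
..#####
..#####
.######
.......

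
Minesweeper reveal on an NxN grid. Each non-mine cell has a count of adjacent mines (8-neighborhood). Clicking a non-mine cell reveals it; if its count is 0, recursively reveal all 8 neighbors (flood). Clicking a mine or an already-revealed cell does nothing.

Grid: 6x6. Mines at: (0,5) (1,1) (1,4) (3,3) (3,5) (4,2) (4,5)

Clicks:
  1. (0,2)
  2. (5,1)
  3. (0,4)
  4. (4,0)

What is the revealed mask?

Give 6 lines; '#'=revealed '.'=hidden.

Answer: ..#.#.
......
##....
##....
##....
##....

Derivation:
Click 1 (0,2) count=1: revealed 1 new [(0,2)] -> total=1
Click 2 (5,1) count=1: revealed 1 new [(5,1)] -> total=2
Click 3 (0,4) count=2: revealed 1 new [(0,4)] -> total=3
Click 4 (4,0) count=0: revealed 7 new [(2,0) (2,1) (3,0) (3,1) (4,0) (4,1) (5,0)] -> total=10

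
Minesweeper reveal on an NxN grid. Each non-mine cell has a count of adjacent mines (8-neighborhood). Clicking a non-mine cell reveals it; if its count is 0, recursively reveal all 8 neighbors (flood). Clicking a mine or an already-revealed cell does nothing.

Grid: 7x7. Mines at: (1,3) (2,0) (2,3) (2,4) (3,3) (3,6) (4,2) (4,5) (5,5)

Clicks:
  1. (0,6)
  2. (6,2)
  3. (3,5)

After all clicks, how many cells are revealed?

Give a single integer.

Answer: 23

Derivation:
Click 1 (0,6) count=0: revealed 8 new [(0,4) (0,5) (0,6) (1,4) (1,5) (1,6) (2,5) (2,6)] -> total=8
Click 2 (6,2) count=0: revealed 14 new [(3,0) (3,1) (4,0) (4,1) (5,0) (5,1) (5,2) (5,3) (5,4) (6,0) (6,1) (6,2) (6,3) (6,4)] -> total=22
Click 3 (3,5) count=3: revealed 1 new [(3,5)] -> total=23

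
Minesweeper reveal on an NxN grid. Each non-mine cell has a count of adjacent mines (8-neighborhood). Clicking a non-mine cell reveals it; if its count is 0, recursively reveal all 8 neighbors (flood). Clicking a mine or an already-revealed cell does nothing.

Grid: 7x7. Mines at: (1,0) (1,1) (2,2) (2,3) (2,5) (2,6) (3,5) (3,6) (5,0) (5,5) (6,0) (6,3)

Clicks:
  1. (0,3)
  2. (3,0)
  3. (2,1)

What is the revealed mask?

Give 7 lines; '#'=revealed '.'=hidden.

Answer: ..#####
..#####
##.....
##.....
##.....
.......
.......

Derivation:
Click 1 (0,3) count=0: revealed 10 new [(0,2) (0,3) (0,4) (0,5) (0,6) (1,2) (1,3) (1,4) (1,5) (1,6)] -> total=10
Click 2 (3,0) count=0: revealed 6 new [(2,0) (2,1) (3,0) (3,1) (4,0) (4,1)] -> total=16
Click 3 (2,1) count=3: revealed 0 new [(none)] -> total=16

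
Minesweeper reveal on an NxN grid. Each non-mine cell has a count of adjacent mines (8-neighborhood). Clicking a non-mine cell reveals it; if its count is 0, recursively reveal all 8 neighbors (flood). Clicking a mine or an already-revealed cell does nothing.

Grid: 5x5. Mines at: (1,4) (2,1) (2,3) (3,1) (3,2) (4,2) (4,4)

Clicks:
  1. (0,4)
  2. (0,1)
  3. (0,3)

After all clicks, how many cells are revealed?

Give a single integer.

Click 1 (0,4) count=1: revealed 1 new [(0,4)] -> total=1
Click 2 (0,1) count=0: revealed 8 new [(0,0) (0,1) (0,2) (0,3) (1,0) (1,1) (1,2) (1,3)] -> total=9
Click 3 (0,3) count=1: revealed 0 new [(none)] -> total=9

Answer: 9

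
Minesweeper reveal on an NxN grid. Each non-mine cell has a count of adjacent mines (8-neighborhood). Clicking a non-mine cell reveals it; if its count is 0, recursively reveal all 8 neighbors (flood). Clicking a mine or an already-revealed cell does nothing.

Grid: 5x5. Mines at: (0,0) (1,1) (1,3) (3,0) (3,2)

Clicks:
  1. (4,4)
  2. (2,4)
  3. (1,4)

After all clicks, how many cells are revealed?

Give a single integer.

Click 1 (4,4) count=0: revealed 6 new [(2,3) (2,4) (3,3) (3,4) (4,3) (4,4)] -> total=6
Click 2 (2,4) count=1: revealed 0 new [(none)] -> total=6
Click 3 (1,4) count=1: revealed 1 new [(1,4)] -> total=7

Answer: 7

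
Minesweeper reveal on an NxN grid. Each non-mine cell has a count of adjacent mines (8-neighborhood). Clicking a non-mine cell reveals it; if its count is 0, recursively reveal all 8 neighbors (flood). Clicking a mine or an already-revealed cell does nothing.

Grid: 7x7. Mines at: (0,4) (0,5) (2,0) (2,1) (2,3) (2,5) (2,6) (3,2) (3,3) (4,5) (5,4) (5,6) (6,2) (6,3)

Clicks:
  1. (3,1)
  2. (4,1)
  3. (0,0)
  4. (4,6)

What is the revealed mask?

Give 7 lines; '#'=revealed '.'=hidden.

Answer: ####...
####...
.......
.#.....
.#....#
.......
.......

Derivation:
Click 1 (3,1) count=3: revealed 1 new [(3,1)] -> total=1
Click 2 (4,1) count=1: revealed 1 new [(4,1)] -> total=2
Click 3 (0,0) count=0: revealed 8 new [(0,0) (0,1) (0,2) (0,3) (1,0) (1,1) (1,2) (1,3)] -> total=10
Click 4 (4,6) count=2: revealed 1 new [(4,6)] -> total=11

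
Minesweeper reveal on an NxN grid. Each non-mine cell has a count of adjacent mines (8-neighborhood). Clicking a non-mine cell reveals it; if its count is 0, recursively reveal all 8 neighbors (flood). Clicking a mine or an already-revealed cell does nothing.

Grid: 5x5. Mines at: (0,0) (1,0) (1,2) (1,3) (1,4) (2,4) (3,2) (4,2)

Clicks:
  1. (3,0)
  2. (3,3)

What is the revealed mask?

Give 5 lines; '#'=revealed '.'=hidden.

Click 1 (3,0) count=0: revealed 6 new [(2,0) (2,1) (3,0) (3,1) (4,0) (4,1)] -> total=6
Click 2 (3,3) count=3: revealed 1 new [(3,3)] -> total=7

Answer: .....
.....
##...
##.#.
##...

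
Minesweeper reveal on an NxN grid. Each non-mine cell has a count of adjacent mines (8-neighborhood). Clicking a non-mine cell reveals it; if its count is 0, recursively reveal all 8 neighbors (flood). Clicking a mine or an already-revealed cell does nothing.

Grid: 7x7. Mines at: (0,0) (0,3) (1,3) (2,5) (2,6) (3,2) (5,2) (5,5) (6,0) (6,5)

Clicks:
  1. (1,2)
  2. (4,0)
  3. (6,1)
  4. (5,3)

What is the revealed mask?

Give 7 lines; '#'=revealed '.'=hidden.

Answer: .......
###....
##.....
##.....
##.....
##.#...
.#.....

Derivation:
Click 1 (1,2) count=2: revealed 1 new [(1,2)] -> total=1
Click 2 (4,0) count=0: revealed 10 new [(1,0) (1,1) (2,0) (2,1) (3,0) (3,1) (4,0) (4,1) (5,0) (5,1)] -> total=11
Click 3 (6,1) count=2: revealed 1 new [(6,1)] -> total=12
Click 4 (5,3) count=1: revealed 1 new [(5,3)] -> total=13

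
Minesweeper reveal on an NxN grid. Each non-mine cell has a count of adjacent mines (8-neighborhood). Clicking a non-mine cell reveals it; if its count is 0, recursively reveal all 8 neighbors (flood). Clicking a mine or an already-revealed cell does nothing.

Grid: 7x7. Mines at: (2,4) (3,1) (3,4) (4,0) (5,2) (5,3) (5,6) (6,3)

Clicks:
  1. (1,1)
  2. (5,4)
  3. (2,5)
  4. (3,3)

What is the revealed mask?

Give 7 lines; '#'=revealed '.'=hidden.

Click 1 (1,1) count=0: revealed 24 new [(0,0) (0,1) (0,2) (0,3) (0,4) (0,5) (0,6) (1,0) (1,1) (1,2) (1,3) (1,4) (1,5) (1,6) (2,0) (2,1) (2,2) (2,3) (2,5) (2,6) (3,5) (3,6) (4,5) (4,6)] -> total=24
Click 2 (5,4) count=2: revealed 1 new [(5,4)] -> total=25
Click 3 (2,5) count=2: revealed 0 new [(none)] -> total=25
Click 4 (3,3) count=2: revealed 1 new [(3,3)] -> total=26

Answer: #######
#######
####.##
...#.##
.....##
....#..
.......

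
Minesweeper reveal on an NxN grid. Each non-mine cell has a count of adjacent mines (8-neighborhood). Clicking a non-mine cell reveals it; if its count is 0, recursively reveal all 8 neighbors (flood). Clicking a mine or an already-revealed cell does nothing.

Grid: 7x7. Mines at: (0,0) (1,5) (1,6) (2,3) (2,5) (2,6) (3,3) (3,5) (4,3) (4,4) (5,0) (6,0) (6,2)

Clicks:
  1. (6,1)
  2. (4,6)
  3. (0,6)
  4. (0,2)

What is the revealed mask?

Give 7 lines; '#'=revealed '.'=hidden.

Answer: .####.#
.####..
.......
.......
......#
.......
.#.....

Derivation:
Click 1 (6,1) count=3: revealed 1 new [(6,1)] -> total=1
Click 2 (4,6) count=1: revealed 1 new [(4,6)] -> total=2
Click 3 (0,6) count=2: revealed 1 new [(0,6)] -> total=3
Click 4 (0,2) count=0: revealed 8 new [(0,1) (0,2) (0,3) (0,4) (1,1) (1,2) (1,3) (1,4)] -> total=11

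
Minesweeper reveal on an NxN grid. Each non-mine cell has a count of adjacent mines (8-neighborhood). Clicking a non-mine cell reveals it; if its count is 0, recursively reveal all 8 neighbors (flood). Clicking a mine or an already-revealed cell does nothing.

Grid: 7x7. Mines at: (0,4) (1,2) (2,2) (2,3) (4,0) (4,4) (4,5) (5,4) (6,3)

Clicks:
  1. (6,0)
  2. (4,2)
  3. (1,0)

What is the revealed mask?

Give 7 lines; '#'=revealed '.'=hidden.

Click 1 (6,0) count=0: revealed 6 new [(5,0) (5,1) (5,2) (6,0) (6,1) (6,2)] -> total=6
Click 2 (4,2) count=0: revealed 7 new [(3,1) (3,2) (3,3) (4,1) (4,2) (4,3) (5,3)] -> total=13
Click 3 (1,0) count=0: revealed 7 new [(0,0) (0,1) (1,0) (1,1) (2,0) (2,1) (3,0)] -> total=20

Answer: ##.....
##.....
##.....
####...
.###...
####...
###....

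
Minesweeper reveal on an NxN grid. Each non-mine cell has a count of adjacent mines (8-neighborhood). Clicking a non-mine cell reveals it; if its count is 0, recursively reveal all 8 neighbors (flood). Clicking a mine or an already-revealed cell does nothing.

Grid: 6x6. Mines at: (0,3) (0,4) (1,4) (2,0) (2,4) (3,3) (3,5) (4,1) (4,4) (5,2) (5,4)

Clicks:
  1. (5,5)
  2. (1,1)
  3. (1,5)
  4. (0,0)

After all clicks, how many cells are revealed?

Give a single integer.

Click 1 (5,5) count=2: revealed 1 new [(5,5)] -> total=1
Click 2 (1,1) count=1: revealed 1 new [(1,1)] -> total=2
Click 3 (1,5) count=3: revealed 1 new [(1,5)] -> total=3
Click 4 (0,0) count=0: revealed 5 new [(0,0) (0,1) (0,2) (1,0) (1,2)] -> total=8

Answer: 8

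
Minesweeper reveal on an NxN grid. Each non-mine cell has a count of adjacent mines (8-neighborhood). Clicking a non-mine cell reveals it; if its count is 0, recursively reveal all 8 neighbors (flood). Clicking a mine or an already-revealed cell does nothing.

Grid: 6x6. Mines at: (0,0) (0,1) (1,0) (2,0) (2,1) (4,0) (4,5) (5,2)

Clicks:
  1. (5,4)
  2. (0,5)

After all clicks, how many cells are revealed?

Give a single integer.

Click 1 (5,4) count=1: revealed 1 new [(5,4)] -> total=1
Click 2 (0,5) count=0: revealed 19 new [(0,2) (0,3) (0,4) (0,5) (1,2) (1,3) (1,4) (1,5) (2,2) (2,3) (2,4) (2,5) (3,2) (3,3) (3,4) (3,5) (4,2) (4,3) (4,4)] -> total=20

Answer: 20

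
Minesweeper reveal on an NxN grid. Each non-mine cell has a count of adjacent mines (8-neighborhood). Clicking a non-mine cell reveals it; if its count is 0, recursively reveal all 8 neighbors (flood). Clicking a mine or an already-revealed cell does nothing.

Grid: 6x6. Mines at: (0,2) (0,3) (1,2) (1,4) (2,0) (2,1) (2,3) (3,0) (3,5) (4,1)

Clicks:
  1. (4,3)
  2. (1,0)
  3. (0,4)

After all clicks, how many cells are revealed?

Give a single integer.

Click 1 (4,3) count=0: revealed 11 new [(3,2) (3,3) (3,4) (4,2) (4,3) (4,4) (4,5) (5,2) (5,3) (5,4) (5,5)] -> total=11
Click 2 (1,0) count=2: revealed 1 new [(1,0)] -> total=12
Click 3 (0,4) count=2: revealed 1 new [(0,4)] -> total=13

Answer: 13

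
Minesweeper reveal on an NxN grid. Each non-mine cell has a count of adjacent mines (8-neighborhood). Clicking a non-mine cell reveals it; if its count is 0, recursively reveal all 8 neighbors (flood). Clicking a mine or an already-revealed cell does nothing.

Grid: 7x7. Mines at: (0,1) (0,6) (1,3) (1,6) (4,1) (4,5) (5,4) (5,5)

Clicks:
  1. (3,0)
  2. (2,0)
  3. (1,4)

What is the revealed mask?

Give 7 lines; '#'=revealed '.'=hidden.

Click 1 (3,0) count=1: revealed 1 new [(3,0)] -> total=1
Click 2 (2,0) count=0: revealed 8 new [(1,0) (1,1) (1,2) (2,0) (2,1) (2,2) (3,1) (3,2)] -> total=9
Click 3 (1,4) count=1: revealed 1 new [(1,4)] -> total=10

Answer: .......
###.#..
###....
###....
.......
.......
.......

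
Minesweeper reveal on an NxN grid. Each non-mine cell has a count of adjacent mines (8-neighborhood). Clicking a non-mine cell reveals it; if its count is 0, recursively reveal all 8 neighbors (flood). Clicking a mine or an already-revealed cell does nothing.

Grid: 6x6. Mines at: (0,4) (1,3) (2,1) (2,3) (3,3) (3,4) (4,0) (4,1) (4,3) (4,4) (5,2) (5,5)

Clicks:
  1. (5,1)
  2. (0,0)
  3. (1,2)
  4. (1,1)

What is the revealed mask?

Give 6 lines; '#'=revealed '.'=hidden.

Click 1 (5,1) count=3: revealed 1 new [(5,1)] -> total=1
Click 2 (0,0) count=0: revealed 6 new [(0,0) (0,1) (0,2) (1,0) (1,1) (1,2)] -> total=7
Click 3 (1,2) count=3: revealed 0 new [(none)] -> total=7
Click 4 (1,1) count=1: revealed 0 new [(none)] -> total=7

Answer: ###...
###...
......
......
......
.#....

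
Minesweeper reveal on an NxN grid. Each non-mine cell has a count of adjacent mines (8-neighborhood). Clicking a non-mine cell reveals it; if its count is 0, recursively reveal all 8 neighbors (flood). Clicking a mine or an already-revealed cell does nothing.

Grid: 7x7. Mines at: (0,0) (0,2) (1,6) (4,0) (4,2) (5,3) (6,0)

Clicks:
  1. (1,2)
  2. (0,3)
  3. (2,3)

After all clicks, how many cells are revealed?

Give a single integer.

Click 1 (1,2) count=1: revealed 1 new [(1,2)] -> total=1
Click 2 (0,3) count=1: revealed 1 new [(0,3)] -> total=2
Click 3 (2,3) count=0: revealed 31 new [(0,4) (0,5) (1,0) (1,1) (1,3) (1,4) (1,5) (2,0) (2,1) (2,2) (2,3) (2,4) (2,5) (2,6) (3,0) (3,1) (3,2) (3,3) (3,4) (3,5) (3,6) (4,3) (4,4) (4,5) (4,6) (5,4) (5,5) (5,6) (6,4) (6,5) (6,6)] -> total=33

Answer: 33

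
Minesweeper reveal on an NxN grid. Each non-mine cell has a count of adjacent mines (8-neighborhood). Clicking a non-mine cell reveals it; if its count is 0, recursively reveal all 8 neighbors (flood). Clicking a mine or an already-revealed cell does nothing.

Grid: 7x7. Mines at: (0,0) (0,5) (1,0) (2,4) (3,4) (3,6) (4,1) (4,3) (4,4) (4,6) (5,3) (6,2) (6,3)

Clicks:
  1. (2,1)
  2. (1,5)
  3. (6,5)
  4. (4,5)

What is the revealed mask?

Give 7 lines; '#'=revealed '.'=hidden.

Answer: .......
.....#.
.#.....
.......
.....#.
....###
....###

Derivation:
Click 1 (2,1) count=1: revealed 1 new [(2,1)] -> total=1
Click 2 (1,5) count=2: revealed 1 new [(1,5)] -> total=2
Click 3 (6,5) count=0: revealed 6 new [(5,4) (5,5) (5,6) (6,4) (6,5) (6,6)] -> total=8
Click 4 (4,5) count=4: revealed 1 new [(4,5)] -> total=9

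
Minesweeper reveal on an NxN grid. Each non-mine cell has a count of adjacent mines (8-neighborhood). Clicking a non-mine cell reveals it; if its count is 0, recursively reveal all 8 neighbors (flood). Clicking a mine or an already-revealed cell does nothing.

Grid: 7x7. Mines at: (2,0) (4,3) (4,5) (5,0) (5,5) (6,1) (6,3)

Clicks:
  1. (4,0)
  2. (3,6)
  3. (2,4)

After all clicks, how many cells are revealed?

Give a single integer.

Answer: 27

Derivation:
Click 1 (4,0) count=1: revealed 1 new [(4,0)] -> total=1
Click 2 (3,6) count=1: revealed 1 new [(3,6)] -> total=2
Click 3 (2,4) count=0: revealed 25 new [(0,0) (0,1) (0,2) (0,3) (0,4) (0,5) (0,6) (1,0) (1,1) (1,2) (1,3) (1,4) (1,5) (1,6) (2,1) (2,2) (2,3) (2,4) (2,5) (2,6) (3,1) (3,2) (3,3) (3,4) (3,5)] -> total=27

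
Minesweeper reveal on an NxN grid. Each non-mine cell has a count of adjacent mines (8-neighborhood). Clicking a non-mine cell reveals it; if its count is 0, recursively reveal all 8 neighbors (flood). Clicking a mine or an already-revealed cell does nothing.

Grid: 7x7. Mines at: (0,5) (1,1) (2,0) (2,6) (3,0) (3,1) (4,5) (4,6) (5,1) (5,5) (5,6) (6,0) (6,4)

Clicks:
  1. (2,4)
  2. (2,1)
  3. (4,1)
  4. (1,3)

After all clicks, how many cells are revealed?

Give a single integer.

Click 1 (2,4) count=0: revealed 21 new [(0,2) (0,3) (0,4) (1,2) (1,3) (1,4) (1,5) (2,2) (2,3) (2,4) (2,5) (3,2) (3,3) (3,4) (3,5) (4,2) (4,3) (4,4) (5,2) (5,3) (5,4)] -> total=21
Click 2 (2,1) count=4: revealed 1 new [(2,1)] -> total=22
Click 3 (4,1) count=3: revealed 1 new [(4,1)] -> total=23
Click 4 (1,3) count=0: revealed 0 new [(none)] -> total=23

Answer: 23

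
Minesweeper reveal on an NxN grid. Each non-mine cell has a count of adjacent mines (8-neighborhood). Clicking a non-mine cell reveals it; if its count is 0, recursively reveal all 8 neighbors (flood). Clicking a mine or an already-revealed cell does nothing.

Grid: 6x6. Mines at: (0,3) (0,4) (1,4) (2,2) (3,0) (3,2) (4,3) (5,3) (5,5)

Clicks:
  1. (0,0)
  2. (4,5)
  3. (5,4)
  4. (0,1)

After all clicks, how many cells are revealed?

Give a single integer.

Answer: 10

Derivation:
Click 1 (0,0) count=0: revealed 8 new [(0,0) (0,1) (0,2) (1,0) (1,1) (1,2) (2,0) (2,1)] -> total=8
Click 2 (4,5) count=1: revealed 1 new [(4,5)] -> total=9
Click 3 (5,4) count=3: revealed 1 new [(5,4)] -> total=10
Click 4 (0,1) count=0: revealed 0 new [(none)] -> total=10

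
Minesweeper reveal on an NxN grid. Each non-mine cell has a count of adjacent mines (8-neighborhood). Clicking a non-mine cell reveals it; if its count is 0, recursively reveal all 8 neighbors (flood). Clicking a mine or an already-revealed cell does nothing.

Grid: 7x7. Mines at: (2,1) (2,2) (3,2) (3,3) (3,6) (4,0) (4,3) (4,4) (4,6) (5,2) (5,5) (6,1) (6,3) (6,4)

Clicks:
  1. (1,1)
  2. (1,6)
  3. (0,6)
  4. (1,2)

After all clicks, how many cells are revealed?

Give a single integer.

Click 1 (1,1) count=2: revealed 1 new [(1,1)] -> total=1
Click 2 (1,6) count=0: revealed 17 new [(0,0) (0,1) (0,2) (0,3) (0,4) (0,5) (0,6) (1,0) (1,2) (1,3) (1,4) (1,5) (1,6) (2,3) (2,4) (2,5) (2,6)] -> total=18
Click 3 (0,6) count=0: revealed 0 new [(none)] -> total=18
Click 4 (1,2) count=2: revealed 0 new [(none)] -> total=18

Answer: 18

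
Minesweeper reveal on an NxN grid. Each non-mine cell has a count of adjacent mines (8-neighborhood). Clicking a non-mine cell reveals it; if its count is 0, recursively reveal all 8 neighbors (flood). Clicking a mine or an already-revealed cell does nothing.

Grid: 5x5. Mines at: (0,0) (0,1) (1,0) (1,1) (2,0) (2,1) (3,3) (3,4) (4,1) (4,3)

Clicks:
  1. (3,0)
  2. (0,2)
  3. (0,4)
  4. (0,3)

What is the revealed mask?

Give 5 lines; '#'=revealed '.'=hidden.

Click 1 (3,0) count=3: revealed 1 new [(3,0)] -> total=1
Click 2 (0,2) count=2: revealed 1 new [(0,2)] -> total=2
Click 3 (0,4) count=0: revealed 8 new [(0,3) (0,4) (1,2) (1,3) (1,4) (2,2) (2,3) (2,4)] -> total=10
Click 4 (0,3) count=0: revealed 0 new [(none)] -> total=10

Answer: ..###
..###
..###
#....
.....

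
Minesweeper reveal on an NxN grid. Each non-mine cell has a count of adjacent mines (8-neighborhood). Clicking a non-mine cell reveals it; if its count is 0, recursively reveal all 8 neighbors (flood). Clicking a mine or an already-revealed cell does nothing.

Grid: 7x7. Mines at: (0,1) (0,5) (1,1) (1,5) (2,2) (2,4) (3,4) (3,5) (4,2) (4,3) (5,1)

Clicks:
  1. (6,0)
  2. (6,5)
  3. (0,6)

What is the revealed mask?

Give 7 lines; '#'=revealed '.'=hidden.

Click 1 (6,0) count=1: revealed 1 new [(6,0)] -> total=1
Click 2 (6,5) count=0: revealed 13 new [(4,4) (4,5) (4,6) (5,2) (5,3) (5,4) (5,5) (5,6) (6,2) (6,3) (6,4) (6,5) (6,6)] -> total=14
Click 3 (0,6) count=2: revealed 1 new [(0,6)] -> total=15

Answer: ......#
.......
.......
.......
....###
..#####
#.#####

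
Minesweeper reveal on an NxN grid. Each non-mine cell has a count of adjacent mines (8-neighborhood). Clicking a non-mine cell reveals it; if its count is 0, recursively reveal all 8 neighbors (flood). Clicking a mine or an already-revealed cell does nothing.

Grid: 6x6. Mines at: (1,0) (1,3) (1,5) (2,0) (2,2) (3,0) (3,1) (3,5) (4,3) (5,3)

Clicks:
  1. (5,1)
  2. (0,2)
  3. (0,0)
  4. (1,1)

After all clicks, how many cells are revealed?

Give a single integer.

Click 1 (5,1) count=0: revealed 6 new [(4,0) (4,1) (4,2) (5,0) (5,1) (5,2)] -> total=6
Click 2 (0,2) count=1: revealed 1 new [(0,2)] -> total=7
Click 3 (0,0) count=1: revealed 1 new [(0,0)] -> total=8
Click 4 (1,1) count=3: revealed 1 new [(1,1)] -> total=9

Answer: 9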